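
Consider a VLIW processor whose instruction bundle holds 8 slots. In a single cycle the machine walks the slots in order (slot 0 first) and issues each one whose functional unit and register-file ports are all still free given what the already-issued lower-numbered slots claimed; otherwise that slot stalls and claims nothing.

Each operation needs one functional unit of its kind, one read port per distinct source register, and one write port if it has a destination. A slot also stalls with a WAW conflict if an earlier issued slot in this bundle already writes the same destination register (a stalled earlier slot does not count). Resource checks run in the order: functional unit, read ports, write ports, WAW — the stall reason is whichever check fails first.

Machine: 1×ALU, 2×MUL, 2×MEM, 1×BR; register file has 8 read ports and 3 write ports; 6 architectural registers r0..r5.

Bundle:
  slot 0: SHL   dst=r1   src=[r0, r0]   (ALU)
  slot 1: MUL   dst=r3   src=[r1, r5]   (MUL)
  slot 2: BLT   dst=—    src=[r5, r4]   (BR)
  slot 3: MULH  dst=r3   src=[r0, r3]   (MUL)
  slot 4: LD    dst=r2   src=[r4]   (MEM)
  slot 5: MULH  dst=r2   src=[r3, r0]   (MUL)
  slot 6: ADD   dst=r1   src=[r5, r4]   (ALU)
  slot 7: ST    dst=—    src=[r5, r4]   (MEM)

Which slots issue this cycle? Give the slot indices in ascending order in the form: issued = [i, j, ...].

issued = [0, 1, 2, 4, 7]

  0. ALU→r1 ⇒ go  {0A/2Mu/2Ld/1B | 7r 2w}
  1. MUL→r3 ⇒ go  {0A/1Mu/2Ld/1B | 5r 1w}
  2. BR ⇒ go  {0A/1Mu/2Ld/0B | 3r 1w}
  3. MUL→r3 ⇒ no(WAW)  {0A/1Mu/2Ld/0B | 3r 1w}
  4. MEM→r2 ⇒ go  {0A/1Mu/1Ld/0B | 2r 0w}
  5. MUL→r2 ⇒ no(WR_PORT)  {0A/1Mu/1Ld/0B | 2r 0w}
  6. ALU→r1 ⇒ no(FU)  {0A/1Mu/1Ld/0B | 2r 0w}
  7. MEM ⇒ go  {0A/1Mu/0Ld/0B | 0r 0w}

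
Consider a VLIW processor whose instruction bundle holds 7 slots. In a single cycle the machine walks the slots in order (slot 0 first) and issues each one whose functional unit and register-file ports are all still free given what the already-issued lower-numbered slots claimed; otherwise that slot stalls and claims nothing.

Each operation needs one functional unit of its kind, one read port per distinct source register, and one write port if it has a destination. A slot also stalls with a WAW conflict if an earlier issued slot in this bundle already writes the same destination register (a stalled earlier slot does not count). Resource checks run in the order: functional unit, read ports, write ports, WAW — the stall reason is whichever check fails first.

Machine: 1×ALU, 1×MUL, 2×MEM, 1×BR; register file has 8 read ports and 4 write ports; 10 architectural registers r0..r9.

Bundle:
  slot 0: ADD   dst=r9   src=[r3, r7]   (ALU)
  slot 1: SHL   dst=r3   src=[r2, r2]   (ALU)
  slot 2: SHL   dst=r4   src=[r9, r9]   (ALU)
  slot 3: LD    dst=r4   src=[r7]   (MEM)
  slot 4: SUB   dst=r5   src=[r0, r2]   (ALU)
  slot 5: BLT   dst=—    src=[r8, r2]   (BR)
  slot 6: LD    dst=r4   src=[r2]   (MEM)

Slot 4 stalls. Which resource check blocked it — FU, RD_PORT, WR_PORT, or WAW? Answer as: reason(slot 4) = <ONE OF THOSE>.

reason(slot 4) = FU

  0. ALU→r9 ⇒ go  {0A/1Mu/2Ld/1B | 6r 3w}
  1. ALU→r3 ⇒ no(FU)  {0A/1Mu/2Ld/1B | 6r 3w}
  2. ALU→r4 ⇒ no(FU)  {0A/1Mu/2Ld/1B | 6r 3w}
  3. MEM→r4 ⇒ go  {0A/1Mu/1Ld/1B | 5r 2w}
  4. ALU→r5 ⇒ no(FU)  {0A/1Mu/1Ld/1B | 5r 2w}
  5. BR ⇒ go  {0A/1Mu/1Ld/0B | 3r 2w}
  6. MEM→r4 ⇒ no(WAW)  {0A/1Mu/1Ld/0B | 3r 2w}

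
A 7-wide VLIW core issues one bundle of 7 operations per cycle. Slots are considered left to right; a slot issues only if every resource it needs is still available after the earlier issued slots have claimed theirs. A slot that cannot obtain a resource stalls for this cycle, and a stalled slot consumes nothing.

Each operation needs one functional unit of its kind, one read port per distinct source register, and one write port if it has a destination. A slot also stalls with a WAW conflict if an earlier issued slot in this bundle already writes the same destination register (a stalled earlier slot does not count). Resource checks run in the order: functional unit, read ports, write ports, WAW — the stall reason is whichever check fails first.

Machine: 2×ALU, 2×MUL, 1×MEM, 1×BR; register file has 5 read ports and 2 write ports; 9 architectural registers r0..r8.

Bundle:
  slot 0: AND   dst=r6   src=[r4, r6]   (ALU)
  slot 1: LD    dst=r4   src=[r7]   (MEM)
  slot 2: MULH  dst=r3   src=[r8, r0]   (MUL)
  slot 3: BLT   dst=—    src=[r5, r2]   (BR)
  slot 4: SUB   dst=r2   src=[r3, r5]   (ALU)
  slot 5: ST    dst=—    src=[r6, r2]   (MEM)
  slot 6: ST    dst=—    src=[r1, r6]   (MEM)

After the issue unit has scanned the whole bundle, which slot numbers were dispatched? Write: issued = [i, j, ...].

issued = [0, 1, 3]

#0 ALU src=r4,r6 dispatched  <A:1 Mu:2 Ld:1 B:1 rd:3 wr:1>
#1 MEM src=r7 dispatched  <A:1 Mu:2 Ld:0 B:1 rd:2 wr:0>
#2 MUL src=r8,r0 held:WR_PORT  <A:1 Mu:2 Ld:0 B:1 rd:2 wr:0>
#3 BR src=r5,r2 dispatched  <A:1 Mu:2 Ld:0 B:0 rd:0 wr:0>
#4 ALU src=r3,r5 held:RD_PORT  <A:1 Mu:2 Ld:0 B:0 rd:0 wr:0>
#5 MEM src=r6,r2 held:FU  <A:1 Mu:2 Ld:0 B:0 rd:0 wr:0>
#6 MEM src=r1,r6 held:FU  <A:1 Mu:2 Ld:0 B:0 rd:0 wr:0>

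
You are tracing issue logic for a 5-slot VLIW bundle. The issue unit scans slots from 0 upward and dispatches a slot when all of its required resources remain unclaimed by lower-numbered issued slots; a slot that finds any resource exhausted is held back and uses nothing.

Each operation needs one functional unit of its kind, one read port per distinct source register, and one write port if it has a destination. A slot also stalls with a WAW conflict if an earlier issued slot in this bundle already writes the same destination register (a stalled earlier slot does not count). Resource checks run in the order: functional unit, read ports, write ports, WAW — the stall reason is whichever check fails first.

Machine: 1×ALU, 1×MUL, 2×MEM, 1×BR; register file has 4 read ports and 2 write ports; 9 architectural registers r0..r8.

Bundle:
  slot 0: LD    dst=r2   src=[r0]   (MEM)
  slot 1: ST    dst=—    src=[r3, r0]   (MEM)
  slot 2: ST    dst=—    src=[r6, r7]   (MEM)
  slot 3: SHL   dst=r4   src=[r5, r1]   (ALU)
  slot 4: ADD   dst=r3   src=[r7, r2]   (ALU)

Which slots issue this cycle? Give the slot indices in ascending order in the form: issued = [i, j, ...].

slot 0 (MEM): ISSUE — free A1,Mu1,Ld1,B1 rp3 wp1
slot 1 (MEM): ISSUE — free A1,Mu1,Ld0,B1 rp1 wp1
slot 2 (MEM): stall FU — free A1,Mu1,Ld0,B1 rp1 wp1
slot 3 (ALU): stall RD_PORT — free A1,Mu1,Ld0,B1 rp1 wp1
slot 4 (ALU): stall RD_PORT — free A1,Mu1,Ld0,B1 rp1 wp1

issued = [0, 1]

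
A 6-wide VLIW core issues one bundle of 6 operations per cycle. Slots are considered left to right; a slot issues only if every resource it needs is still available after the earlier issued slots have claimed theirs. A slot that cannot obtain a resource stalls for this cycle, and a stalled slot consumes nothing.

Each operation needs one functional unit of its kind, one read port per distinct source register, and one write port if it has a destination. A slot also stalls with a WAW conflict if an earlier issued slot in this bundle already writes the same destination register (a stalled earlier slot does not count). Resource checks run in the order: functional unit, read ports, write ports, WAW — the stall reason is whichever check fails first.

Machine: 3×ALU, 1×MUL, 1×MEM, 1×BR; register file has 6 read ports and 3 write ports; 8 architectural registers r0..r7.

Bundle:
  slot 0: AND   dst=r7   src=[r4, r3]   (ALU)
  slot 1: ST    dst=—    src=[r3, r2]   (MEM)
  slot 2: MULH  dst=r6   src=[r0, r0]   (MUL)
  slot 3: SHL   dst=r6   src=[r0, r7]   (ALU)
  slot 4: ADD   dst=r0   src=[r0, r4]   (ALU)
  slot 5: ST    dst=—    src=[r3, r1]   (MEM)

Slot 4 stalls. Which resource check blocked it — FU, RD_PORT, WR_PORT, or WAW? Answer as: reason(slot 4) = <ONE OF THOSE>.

#0 ALU src=r4,r3 dispatched  <A:2 Mu:1 Ld:1 B:1 rd:4 wr:2>
#1 MEM src=r3,r2 dispatched  <A:2 Mu:1 Ld:0 B:1 rd:2 wr:2>
#2 MUL src=r0,r0 dispatched  <A:2 Mu:0 Ld:0 B:1 rd:1 wr:1>
#3 ALU src=r0,r7 held:RD_PORT  <A:2 Mu:0 Ld:0 B:1 rd:1 wr:1>
#4 ALU src=r0,r4 held:RD_PORT  <A:2 Mu:0 Ld:0 B:1 rd:1 wr:1>
#5 MEM src=r3,r1 held:FU  <A:2 Mu:0 Ld:0 B:1 rd:1 wr:1>

reason(slot 4) = RD_PORT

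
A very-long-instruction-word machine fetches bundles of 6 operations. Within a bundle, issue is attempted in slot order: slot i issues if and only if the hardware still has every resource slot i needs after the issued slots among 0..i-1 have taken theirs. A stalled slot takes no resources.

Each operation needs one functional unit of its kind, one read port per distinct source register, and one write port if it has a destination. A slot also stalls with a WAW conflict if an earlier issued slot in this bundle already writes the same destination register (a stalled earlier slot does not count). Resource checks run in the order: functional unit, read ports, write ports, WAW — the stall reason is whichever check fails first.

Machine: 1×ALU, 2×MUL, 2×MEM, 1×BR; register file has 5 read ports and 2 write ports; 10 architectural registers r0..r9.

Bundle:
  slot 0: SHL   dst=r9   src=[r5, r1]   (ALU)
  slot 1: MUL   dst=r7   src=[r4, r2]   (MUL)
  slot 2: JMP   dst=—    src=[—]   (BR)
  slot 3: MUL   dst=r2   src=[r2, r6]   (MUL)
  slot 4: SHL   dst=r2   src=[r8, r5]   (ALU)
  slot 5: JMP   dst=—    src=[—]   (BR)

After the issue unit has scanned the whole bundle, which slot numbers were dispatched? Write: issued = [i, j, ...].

(0) want 1×ALU +2rd +1wr — yes → AL0|MU2|ME2|BR1|rd3|wr1
(1) want 1×MUL +2rd +1wr — yes → AL0|MU1|ME2|BR1|rd1|wr0
(2) want 1×BR +0rd +0wr — yes → AL0|MU1|ME2|BR0|rd1|wr0
(3) want 1×MUL +2rd +1wr — RD_PORT → AL0|MU1|ME2|BR0|rd1|wr0
(4) want 1×ALU +2rd +1wr — FU → AL0|MU1|ME2|BR0|rd1|wr0
(5) want 1×BR +0rd +0wr — FU → AL0|MU1|ME2|BR0|rd1|wr0

issued = [0, 1, 2]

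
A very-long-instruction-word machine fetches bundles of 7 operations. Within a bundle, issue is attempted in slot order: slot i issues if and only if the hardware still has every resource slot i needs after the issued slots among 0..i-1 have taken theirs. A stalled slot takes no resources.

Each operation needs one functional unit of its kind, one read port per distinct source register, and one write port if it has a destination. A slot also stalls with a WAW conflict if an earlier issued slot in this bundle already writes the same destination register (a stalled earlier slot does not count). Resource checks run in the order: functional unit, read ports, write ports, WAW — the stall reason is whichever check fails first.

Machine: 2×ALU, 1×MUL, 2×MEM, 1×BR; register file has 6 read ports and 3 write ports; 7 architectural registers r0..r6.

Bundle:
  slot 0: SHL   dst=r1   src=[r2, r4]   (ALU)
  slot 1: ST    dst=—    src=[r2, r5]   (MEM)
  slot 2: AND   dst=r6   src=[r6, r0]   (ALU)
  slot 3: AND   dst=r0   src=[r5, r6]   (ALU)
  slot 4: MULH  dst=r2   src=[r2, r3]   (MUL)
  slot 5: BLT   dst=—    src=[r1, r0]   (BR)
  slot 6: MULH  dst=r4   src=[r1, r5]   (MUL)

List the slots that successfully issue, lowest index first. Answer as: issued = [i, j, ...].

issued = [0, 1, 2]

#0 ALU src=r2,r4 dispatched  <A:1 Mu:1 Ld:2 B:1 rd:4 wr:2>
#1 MEM src=r2,r5 dispatched  <A:1 Mu:1 Ld:1 B:1 rd:2 wr:2>
#2 ALU src=r6,r0 dispatched  <A:0 Mu:1 Ld:1 B:1 rd:0 wr:1>
#3 ALU src=r5,r6 held:FU  <A:0 Mu:1 Ld:1 B:1 rd:0 wr:1>
#4 MUL src=r2,r3 held:RD_PORT  <A:0 Mu:1 Ld:1 B:1 rd:0 wr:1>
#5 BR src=r1,r0 held:RD_PORT  <A:0 Mu:1 Ld:1 B:1 rd:0 wr:1>
#6 MUL src=r1,r5 held:RD_PORT  <A:0 Mu:1 Ld:1 B:1 rd:0 wr:1>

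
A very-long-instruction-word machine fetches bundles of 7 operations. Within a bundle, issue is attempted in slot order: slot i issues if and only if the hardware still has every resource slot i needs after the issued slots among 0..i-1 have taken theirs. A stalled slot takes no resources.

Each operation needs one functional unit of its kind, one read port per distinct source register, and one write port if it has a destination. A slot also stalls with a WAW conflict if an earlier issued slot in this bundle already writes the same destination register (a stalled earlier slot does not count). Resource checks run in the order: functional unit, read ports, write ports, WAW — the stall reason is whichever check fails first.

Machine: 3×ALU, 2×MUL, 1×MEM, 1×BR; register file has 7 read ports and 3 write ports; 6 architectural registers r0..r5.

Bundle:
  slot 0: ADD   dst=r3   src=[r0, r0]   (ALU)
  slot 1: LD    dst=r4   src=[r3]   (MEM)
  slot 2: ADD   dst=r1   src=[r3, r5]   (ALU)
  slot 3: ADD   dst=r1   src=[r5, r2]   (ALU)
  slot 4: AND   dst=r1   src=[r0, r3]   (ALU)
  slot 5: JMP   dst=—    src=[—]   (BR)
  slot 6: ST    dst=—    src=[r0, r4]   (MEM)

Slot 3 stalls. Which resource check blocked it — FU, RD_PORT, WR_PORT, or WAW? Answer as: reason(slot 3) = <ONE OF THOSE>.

slot 0 (ALU): ISSUE — free A2,Mu2,Ld1,B1 rp6 wp2
slot 1 (MEM): ISSUE — free A2,Mu2,Ld0,B1 rp5 wp1
slot 2 (ALU): ISSUE — free A1,Mu2,Ld0,B1 rp3 wp0
slot 3 (ALU): stall WR_PORT — free A1,Mu2,Ld0,B1 rp3 wp0
slot 4 (ALU): stall WR_PORT — free A1,Mu2,Ld0,B1 rp3 wp0
slot 5 (BR): ISSUE — free A1,Mu2,Ld0,B0 rp3 wp0
slot 6 (MEM): stall FU — free A1,Mu2,Ld0,B0 rp3 wp0

reason(slot 3) = WR_PORT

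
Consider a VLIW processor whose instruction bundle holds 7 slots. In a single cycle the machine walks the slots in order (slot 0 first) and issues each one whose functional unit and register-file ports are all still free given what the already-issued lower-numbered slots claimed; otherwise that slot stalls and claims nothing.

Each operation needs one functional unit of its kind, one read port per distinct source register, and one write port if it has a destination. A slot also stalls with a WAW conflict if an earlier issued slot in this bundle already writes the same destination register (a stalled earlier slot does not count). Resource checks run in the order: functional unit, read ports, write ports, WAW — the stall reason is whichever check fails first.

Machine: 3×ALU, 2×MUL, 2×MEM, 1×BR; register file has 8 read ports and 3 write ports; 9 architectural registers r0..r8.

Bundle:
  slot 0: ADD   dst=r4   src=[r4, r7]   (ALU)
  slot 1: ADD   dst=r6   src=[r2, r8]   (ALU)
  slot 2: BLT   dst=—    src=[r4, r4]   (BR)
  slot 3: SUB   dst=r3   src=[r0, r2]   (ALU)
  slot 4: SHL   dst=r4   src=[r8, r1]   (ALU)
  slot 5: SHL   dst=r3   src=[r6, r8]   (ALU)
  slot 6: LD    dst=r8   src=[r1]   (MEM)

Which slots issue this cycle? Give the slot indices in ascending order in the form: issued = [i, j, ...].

issued = [0, 1, 2, 3]

  0. ALU→r4 ⇒ go  {2A/2Mu/2Ld/1B | 6r 2w}
  1. ALU→r6 ⇒ go  {1A/2Mu/2Ld/1B | 4r 1w}
  2. BR ⇒ go  {1A/2Mu/2Ld/0B | 3r 1w}
  3. ALU→r3 ⇒ go  {0A/2Mu/2Ld/0B | 1r 0w}
  4. ALU→r4 ⇒ no(FU)  {0A/2Mu/2Ld/0B | 1r 0w}
  5. ALU→r3 ⇒ no(FU)  {0A/2Mu/2Ld/0B | 1r 0w}
  6. MEM→r8 ⇒ no(WR_PORT)  {0A/2Mu/2Ld/0B | 1r 0w}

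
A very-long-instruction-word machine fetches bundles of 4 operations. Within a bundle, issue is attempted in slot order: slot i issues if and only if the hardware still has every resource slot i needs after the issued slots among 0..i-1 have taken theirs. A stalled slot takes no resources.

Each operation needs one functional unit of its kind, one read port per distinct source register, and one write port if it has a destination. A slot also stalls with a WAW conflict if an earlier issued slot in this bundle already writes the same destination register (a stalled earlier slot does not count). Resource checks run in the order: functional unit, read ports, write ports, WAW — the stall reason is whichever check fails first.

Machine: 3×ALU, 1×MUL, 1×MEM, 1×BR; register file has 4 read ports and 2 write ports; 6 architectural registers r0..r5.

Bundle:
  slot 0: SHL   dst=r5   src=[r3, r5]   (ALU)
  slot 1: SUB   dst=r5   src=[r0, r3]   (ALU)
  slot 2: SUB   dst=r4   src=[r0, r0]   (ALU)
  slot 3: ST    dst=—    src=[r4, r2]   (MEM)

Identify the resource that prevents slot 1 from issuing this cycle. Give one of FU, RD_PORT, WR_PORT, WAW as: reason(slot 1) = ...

[0] ALU needs rd=2 wr=1: ok; after: ALU=2 MUL=1 MEM=1 BR=1, R=2, W=1
[1] ALU needs rd=2 wr=1: WAW; after: ALU=2 MUL=1 MEM=1 BR=1, R=2, W=1
[2] ALU needs rd=1 wr=1: ok; after: ALU=1 MUL=1 MEM=1 BR=1, R=1, W=0
[3] MEM needs rd=2 wr=0: RD_PORT; after: ALU=1 MUL=1 MEM=1 BR=1, R=1, W=0

reason(slot 1) = WAW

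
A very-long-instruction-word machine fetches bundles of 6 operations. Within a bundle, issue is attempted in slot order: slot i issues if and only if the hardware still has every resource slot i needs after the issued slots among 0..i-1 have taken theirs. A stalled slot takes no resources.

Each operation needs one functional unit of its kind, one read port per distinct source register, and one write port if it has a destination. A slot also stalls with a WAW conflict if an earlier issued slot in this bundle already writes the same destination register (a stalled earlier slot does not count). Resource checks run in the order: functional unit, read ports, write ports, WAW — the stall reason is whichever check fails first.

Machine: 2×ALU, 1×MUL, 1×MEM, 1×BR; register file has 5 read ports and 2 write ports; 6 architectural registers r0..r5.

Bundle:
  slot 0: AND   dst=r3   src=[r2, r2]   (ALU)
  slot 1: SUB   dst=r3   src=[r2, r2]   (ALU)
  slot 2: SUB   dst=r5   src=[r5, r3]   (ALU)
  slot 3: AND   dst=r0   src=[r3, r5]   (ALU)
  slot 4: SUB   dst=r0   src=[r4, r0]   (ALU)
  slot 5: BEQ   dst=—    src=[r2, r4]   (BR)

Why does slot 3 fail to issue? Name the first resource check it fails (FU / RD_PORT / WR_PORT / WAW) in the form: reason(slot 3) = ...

[0] ALU needs rd=1 wr=1: ok; after: ALU=1 MUL=1 MEM=1 BR=1, R=4, W=1
[1] ALU needs rd=1 wr=1: WAW; after: ALU=1 MUL=1 MEM=1 BR=1, R=4, W=1
[2] ALU needs rd=2 wr=1: ok; after: ALU=0 MUL=1 MEM=1 BR=1, R=2, W=0
[3] ALU needs rd=2 wr=1: FU; after: ALU=0 MUL=1 MEM=1 BR=1, R=2, W=0
[4] ALU needs rd=2 wr=1: FU; after: ALU=0 MUL=1 MEM=1 BR=1, R=2, W=0
[5] BR needs rd=2 wr=0: ok; after: ALU=0 MUL=1 MEM=1 BR=0, R=0, W=0

reason(slot 3) = FU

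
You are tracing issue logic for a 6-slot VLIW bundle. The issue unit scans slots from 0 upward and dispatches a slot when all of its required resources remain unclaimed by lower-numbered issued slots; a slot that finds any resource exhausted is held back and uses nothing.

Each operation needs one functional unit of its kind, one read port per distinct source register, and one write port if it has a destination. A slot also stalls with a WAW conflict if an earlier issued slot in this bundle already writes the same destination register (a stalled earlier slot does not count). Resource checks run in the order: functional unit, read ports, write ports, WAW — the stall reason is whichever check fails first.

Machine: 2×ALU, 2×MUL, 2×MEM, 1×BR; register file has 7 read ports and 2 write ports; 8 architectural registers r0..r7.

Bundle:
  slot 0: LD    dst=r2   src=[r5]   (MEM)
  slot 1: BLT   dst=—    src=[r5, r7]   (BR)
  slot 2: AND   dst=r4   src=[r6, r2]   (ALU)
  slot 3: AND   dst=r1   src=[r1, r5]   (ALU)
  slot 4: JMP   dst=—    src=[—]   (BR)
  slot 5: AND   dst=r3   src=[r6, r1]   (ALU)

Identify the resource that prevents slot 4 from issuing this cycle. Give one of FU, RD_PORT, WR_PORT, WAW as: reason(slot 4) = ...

(0) want 1×MEM +1rd +1wr — yes → AL2|MU2|ME1|BR1|rd6|wr1
(1) want 1×BR +2rd +0wr — yes → AL2|MU2|ME1|BR0|rd4|wr1
(2) want 1×ALU +2rd +1wr — yes → AL1|MU2|ME1|BR0|rd2|wr0
(3) want 1×ALU +2rd +1wr — WR_PORT → AL1|MU2|ME1|BR0|rd2|wr0
(4) want 1×BR +0rd +0wr — FU → AL1|MU2|ME1|BR0|rd2|wr0
(5) want 1×ALU +2rd +1wr — WR_PORT → AL1|MU2|ME1|BR0|rd2|wr0

reason(slot 4) = FU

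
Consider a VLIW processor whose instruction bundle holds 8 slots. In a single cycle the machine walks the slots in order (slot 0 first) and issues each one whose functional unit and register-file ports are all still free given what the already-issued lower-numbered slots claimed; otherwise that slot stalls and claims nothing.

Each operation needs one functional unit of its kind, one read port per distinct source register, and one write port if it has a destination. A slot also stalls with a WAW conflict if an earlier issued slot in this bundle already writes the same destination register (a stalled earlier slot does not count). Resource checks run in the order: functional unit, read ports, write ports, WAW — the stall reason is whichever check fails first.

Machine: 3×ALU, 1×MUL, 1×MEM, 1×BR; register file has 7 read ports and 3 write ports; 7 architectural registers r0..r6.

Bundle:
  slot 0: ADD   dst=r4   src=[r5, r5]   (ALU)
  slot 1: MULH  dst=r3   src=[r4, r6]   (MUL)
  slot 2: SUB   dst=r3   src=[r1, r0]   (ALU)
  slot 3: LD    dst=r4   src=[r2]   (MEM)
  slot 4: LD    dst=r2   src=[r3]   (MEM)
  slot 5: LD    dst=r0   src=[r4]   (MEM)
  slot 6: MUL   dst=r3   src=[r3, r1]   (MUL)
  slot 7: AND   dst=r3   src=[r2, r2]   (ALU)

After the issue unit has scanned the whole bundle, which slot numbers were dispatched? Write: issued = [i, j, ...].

issued = [0, 1, 4]

(0) want 1×ALU +1rd +1wr — yes → AL2|MU1|ME1|BR1|rd6|wr2
(1) want 1×MUL +2rd +1wr — yes → AL2|MU0|ME1|BR1|rd4|wr1
(2) want 1×ALU +2rd +1wr — WAW → AL2|MU0|ME1|BR1|rd4|wr1
(3) want 1×MEM +1rd +1wr — WAW → AL2|MU0|ME1|BR1|rd4|wr1
(4) want 1×MEM +1rd +1wr — yes → AL2|MU0|ME0|BR1|rd3|wr0
(5) want 1×MEM +1rd +1wr — FU → AL2|MU0|ME0|BR1|rd3|wr0
(6) want 1×MUL +2rd +1wr — FU → AL2|MU0|ME0|BR1|rd3|wr0
(7) want 1×ALU +1rd +1wr — WR_PORT → AL2|MU0|ME0|BR1|rd3|wr0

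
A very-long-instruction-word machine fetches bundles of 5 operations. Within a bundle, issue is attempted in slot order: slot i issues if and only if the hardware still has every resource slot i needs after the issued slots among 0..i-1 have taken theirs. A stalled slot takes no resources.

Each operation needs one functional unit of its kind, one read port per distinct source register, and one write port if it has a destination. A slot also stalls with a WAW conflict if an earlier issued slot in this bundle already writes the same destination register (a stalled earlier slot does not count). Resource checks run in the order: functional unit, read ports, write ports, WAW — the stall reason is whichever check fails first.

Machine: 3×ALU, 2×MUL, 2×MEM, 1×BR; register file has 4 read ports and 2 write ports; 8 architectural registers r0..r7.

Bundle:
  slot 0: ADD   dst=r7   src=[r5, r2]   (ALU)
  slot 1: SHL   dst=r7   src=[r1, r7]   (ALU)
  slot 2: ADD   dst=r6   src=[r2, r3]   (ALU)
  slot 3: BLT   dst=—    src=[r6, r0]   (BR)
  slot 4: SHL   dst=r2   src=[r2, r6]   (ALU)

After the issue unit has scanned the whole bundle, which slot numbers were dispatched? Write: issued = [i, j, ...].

slot 0 (ALU): ISSUE — free A2,Mu2,Ld2,B1 rp2 wp1
slot 1 (ALU): stall WAW — free A2,Mu2,Ld2,B1 rp2 wp1
slot 2 (ALU): ISSUE — free A1,Mu2,Ld2,B1 rp0 wp0
slot 3 (BR): stall RD_PORT — free A1,Mu2,Ld2,B1 rp0 wp0
slot 4 (ALU): stall RD_PORT — free A1,Mu2,Ld2,B1 rp0 wp0

issued = [0, 2]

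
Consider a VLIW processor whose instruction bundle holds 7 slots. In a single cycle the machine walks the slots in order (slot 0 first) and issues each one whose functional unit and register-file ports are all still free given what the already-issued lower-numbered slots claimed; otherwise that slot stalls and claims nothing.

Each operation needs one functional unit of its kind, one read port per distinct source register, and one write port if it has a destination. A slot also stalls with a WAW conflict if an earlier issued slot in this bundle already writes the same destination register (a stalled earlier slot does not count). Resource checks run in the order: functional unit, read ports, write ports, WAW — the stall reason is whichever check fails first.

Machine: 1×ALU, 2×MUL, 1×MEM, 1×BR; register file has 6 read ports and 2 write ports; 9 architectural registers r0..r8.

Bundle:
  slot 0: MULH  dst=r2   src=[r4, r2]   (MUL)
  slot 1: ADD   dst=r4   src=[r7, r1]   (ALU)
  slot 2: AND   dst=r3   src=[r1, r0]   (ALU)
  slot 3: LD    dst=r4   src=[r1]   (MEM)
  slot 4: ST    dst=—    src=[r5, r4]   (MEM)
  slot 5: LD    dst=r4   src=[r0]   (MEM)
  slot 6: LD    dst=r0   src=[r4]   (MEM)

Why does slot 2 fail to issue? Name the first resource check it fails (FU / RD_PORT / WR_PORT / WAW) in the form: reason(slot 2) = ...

(0) want 1×MUL +2rd +1wr — yes → AL1|MU1|ME1|BR1|rd4|wr1
(1) want 1×ALU +2rd +1wr — yes → AL0|MU1|ME1|BR1|rd2|wr0
(2) want 1×ALU +2rd +1wr — FU → AL0|MU1|ME1|BR1|rd2|wr0
(3) want 1×MEM +1rd +1wr — WR_PORT → AL0|MU1|ME1|BR1|rd2|wr0
(4) want 1×MEM +2rd +0wr — yes → AL0|MU1|ME0|BR1|rd0|wr0
(5) want 1×MEM +1rd +1wr — FU → AL0|MU1|ME0|BR1|rd0|wr0
(6) want 1×MEM +1rd +1wr — FU → AL0|MU1|ME0|BR1|rd0|wr0

reason(slot 2) = FU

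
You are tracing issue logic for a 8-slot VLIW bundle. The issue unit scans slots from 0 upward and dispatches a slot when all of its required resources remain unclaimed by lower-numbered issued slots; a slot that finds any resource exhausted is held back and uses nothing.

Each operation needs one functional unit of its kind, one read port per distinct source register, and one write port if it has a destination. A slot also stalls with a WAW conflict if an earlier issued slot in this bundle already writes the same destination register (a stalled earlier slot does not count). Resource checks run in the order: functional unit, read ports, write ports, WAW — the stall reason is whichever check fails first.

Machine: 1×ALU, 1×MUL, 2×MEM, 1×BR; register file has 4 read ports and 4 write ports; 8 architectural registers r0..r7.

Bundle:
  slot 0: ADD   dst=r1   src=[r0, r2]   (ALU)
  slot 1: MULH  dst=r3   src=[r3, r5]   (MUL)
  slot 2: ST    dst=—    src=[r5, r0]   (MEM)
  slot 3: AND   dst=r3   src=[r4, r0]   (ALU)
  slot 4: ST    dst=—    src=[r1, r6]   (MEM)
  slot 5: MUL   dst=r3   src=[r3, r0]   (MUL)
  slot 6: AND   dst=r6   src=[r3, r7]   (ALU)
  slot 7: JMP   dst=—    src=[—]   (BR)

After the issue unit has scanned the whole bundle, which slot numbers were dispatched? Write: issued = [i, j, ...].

issued = [0, 1, 7]

[0] ALU needs rd=2 wr=1: ok; after: ALU=0 MUL=1 MEM=2 BR=1, R=2, W=3
[1] MUL needs rd=2 wr=1: ok; after: ALU=0 MUL=0 MEM=2 BR=1, R=0, W=2
[2] MEM needs rd=2 wr=0: RD_PORT; after: ALU=0 MUL=0 MEM=2 BR=1, R=0, W=2
[3] ALU needs rd=2 wr=1: FU; after: ALU=0 MUL=0 MEM=2 BR=1, R=0, W=2
[4] MEM needs rd=2 wr=0: RD_PORT; after: ALU=0 MUL=0 MEM=2 BR=1, R=0, W=2
[5] MUL needs rd=2 wr=1: FU; after: ALU=0 MUL=0 MEM=2 BR=1, R=0, W=2
[6] ALU needs rd=2 wr=1: FU; after: ALU=0 MUL=0 MEM=2 BR=1, R=0, W=2
[7] BR needs rd=0 wr=0: ok; after: ALU=0 MUL=0 MEM=2 BR=0, R=0, W=2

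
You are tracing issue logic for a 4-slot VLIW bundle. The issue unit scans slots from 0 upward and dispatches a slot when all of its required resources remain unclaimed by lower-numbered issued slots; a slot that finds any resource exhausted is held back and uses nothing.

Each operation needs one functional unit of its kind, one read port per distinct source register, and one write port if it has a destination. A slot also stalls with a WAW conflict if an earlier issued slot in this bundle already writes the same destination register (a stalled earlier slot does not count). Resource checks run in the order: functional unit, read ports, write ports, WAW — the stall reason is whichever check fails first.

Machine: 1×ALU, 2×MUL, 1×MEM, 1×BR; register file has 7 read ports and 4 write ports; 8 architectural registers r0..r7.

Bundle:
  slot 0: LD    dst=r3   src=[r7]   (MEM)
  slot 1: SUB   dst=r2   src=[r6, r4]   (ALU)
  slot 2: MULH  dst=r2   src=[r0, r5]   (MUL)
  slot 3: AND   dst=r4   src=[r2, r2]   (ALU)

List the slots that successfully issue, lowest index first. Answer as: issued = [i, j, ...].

slot 0 (MEM): ISSUE — free A1,Mu2,Ld0,B1 rp6 wp3
slot 1 (ALU): ISSUE — free A0,Mu2,Ld0,B1 rp4 wp2
slot 2 (MUL): stall WAW — free A0,Mu2,Ld0,B1 rp4 wp2
slot 3 (ALU): stall FU — free A0,Mu2,Ld0,B1 rp4 wp2

issued = [0, 1]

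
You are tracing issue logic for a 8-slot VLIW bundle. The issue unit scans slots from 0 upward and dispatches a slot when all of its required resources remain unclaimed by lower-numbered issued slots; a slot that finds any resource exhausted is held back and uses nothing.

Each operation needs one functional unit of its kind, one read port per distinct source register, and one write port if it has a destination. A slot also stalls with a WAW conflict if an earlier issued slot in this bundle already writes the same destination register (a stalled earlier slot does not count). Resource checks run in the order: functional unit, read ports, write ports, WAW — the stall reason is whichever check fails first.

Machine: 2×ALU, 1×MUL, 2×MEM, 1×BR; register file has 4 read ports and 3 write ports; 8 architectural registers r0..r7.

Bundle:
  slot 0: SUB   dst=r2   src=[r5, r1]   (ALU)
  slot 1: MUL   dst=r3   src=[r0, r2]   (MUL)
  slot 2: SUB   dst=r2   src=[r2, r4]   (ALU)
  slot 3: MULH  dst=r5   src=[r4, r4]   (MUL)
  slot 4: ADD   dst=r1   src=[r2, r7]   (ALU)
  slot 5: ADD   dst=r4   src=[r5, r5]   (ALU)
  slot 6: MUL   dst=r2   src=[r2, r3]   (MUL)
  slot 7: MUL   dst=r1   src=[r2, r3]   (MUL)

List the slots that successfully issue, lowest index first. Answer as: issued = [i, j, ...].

  0. ALU→r2 ⇒ go  {1A/1Mu/2Ld/1B | 2r 2w}
  1. MUL→r3 ⇒ go  {1A/0Mu/2Ld/1B | 0r 1w}
  2. ALU→r2 ⇒ no(RD_PORT)  {1A/0Mu/2Ld/1B | 0r 1w}
  3. MUL→r5 ⇒ no(FU)  {1A/0Mu/2Ld/1B | 0r 1w}
  4. ALU→r1 ⇒ no(RD_PORT)  {1A/0Mu/2Ld/1B | 0r 1w}
  5. ALU→r4 ⇒ no(RD_PORT)  {1A/0Mu/2Ld/1B | 0r 1w}
  6. MUL→r2 ⇒ no(FU)  {1A/0Mu/2Ld/1B | 0r 1w}
  7. MUL→r1 ⇒ no(FU)  {1A/0Mu/2Ld/1B | 0r 1w}

issued = [0, 1]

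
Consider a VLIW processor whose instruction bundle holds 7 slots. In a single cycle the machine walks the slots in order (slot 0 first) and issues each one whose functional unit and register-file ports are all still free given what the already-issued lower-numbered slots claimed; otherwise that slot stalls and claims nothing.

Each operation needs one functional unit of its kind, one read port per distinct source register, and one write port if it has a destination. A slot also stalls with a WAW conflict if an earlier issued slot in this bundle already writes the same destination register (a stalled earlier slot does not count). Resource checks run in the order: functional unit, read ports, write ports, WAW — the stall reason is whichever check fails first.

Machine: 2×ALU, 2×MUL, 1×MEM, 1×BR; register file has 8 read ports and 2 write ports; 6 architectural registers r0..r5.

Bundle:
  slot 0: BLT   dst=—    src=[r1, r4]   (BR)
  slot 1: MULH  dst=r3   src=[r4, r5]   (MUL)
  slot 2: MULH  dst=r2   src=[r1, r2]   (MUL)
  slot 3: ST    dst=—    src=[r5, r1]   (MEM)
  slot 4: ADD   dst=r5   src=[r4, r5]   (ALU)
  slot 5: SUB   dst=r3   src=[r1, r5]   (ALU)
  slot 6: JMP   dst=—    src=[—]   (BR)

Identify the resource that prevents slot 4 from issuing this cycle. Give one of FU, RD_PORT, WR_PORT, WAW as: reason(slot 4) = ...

reason(slot 4) = RD_PORT

#0 BR src=r1,r4 dispatched  <A:2 Mu:2 Ld:1 B:0 rd:6 wr:2>
#1 MUL src=r4,r5 dispatched  <A:2 Mu:1 Ld:1 B:0 rd:4 wr:1>
#2 MUL src=r1,r2 dispatched  <A:2 Mu:0 Ld:1 B:0 rd:2 wr:0>
#3 MEM src=r5,r1 dispatched  <A:2 Mu:0 Ld:0 B:0 rd:0 wr:0>
#4 ALU src=r4,r5 held:RD_PORT  <A:2 Mu:0 Ld:0 B:0 rd:0 wr:0>
#5 ALU src=r1,r5 held:RD_PORT  <A:2 Mu:0 Ld:0 B:0 rd:0 wr:0>
#6 BR src=- held:FU  <A:2 Mu:0 Ld:0 B:0 rd:0 wr:0>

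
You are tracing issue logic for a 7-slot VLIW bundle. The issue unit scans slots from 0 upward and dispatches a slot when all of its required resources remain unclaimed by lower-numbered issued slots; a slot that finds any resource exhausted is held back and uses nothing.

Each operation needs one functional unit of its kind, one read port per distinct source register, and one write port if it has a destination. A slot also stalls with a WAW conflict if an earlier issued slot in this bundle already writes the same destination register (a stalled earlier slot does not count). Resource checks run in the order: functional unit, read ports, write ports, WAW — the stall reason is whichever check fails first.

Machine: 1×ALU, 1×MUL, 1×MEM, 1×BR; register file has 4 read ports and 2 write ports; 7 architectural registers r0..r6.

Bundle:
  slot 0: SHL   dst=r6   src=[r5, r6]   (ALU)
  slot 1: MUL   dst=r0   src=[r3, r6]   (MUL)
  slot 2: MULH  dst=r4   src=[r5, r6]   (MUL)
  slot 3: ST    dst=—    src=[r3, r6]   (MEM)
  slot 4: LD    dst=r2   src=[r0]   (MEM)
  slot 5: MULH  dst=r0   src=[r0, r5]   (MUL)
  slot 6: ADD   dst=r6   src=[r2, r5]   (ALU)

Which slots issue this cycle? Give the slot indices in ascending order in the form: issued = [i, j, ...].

issued = [0, 1]

(0) want 1×ALU +2rd +1wr — yes → AL0|MU1|ME1|BR1|rd2|wr1
(1) want 1×MUL +2rd +1wr — yes → AL0|MU0|ME1|BR1|rd0|wr0
(2) want 1×MUL +2rd +1wr — FU → AL0|MU0|ME1|BR1|rd0|wr0
(3) want 1×MEM +2rd +0wr — RD_PORT → AL0|MU0|ME1|BR1|rd0|wr0
(4) want 1×MEM +1rd +1wr — RD_PORT → AL0|MU0|ME1|BR1|rd0|wr0
(5) want 1×MUL +2rd +1wr — FU → AL0|MU0|ME1|BR1|rd0|wr0
(6) want 1×ALU +2rd +1wr — FU → AL0|MU0|ME1|BR1|rd0|wr0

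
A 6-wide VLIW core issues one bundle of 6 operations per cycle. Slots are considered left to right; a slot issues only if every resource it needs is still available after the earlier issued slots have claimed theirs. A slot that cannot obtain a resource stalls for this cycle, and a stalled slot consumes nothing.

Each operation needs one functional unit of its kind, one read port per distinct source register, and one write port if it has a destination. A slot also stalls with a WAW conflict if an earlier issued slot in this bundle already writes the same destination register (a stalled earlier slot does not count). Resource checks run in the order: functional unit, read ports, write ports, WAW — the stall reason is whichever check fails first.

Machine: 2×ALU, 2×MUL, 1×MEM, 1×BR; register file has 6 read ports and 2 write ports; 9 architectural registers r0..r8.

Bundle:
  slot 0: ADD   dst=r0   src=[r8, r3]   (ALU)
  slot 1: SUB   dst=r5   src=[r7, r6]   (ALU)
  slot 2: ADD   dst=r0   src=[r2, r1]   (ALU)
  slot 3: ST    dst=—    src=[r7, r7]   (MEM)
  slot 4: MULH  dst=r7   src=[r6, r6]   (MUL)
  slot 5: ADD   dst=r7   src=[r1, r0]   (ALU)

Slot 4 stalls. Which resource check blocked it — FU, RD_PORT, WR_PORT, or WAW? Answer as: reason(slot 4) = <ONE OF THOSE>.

slot 0 (ALU): ISSUE — free A1,Mu2,Ld1,B1 rp4 wp1
slot 1 (ALU): ISSUE — free A0,Mu2,Ld1,B1 rp2 wp0
slot 2 (ALU): stall FU — free A0,Mu2,Ld1,B1 rp2 wp0
slot 3 (MEM): ISSUE — free A0,Mu2,Ld0,B1 rp1 wp0
slot 4 (MUL): stall WR_PORT — free A0,Mu2,Ld0,B1 rp1 wp0
slot 5 (ALU): stall FU — free A0,Mu2,Ld0,B1 rp1 wp0

reason(slot 4) = WR_PORT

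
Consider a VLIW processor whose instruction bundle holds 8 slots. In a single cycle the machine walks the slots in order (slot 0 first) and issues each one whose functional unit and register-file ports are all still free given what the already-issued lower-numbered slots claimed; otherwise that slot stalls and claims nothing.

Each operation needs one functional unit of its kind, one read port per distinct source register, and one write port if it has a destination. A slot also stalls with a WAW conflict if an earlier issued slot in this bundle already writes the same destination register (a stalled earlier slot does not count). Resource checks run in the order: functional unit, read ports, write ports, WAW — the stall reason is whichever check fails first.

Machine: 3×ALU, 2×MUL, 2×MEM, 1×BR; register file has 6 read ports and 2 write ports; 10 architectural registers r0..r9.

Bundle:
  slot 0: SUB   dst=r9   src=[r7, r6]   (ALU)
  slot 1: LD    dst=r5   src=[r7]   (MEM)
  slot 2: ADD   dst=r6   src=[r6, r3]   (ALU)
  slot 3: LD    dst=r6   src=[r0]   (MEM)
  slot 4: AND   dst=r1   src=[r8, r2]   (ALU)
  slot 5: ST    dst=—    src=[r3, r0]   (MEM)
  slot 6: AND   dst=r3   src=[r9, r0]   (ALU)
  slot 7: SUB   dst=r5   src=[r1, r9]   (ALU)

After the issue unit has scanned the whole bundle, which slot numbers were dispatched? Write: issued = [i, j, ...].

[0] ALU needs rd=2 wr=1: ok; after: ALU=2 MUL=2 MEM=2 BR=1, R=4, W=1
[1] MEM needs rd=1 wr=1: ok; after: ALU=2 MUL=2 MEM=1 BR=1, R=3, W=0
[2] ALU needs rd=2 wr=1: WR_PORT; after: ALU=2 MUL=2 MEM=1 BR=1, R=3, W=0
[3] MEM needs rd=1 wr=1: WR_PORT; after: ALU=2 MUL=2 MEM=1 BR=1, R=3, W=0
[4] ALU needs rd=2 wr=1: WR_PORT; after: ALU=2 MUL=2 MEM=1 BR=1, R=3, W=0
[5] MEM needs rd=2 wr=0: ok; after: ALU=2 MUL=2 MEM=0 BR=1, R=1, W=0
[6] ALU needs rd=2 wr=1: RD_PORT; after: ALU=2 MUL=2 MEM=0 BR=1, R=1, W=0
[7] ALU needs rd=2 wr=1: RD_PORT; after: ALU=2 MUL=2 MEM=0 BR=1, R=1, W=0

issued = [0, 1, 5]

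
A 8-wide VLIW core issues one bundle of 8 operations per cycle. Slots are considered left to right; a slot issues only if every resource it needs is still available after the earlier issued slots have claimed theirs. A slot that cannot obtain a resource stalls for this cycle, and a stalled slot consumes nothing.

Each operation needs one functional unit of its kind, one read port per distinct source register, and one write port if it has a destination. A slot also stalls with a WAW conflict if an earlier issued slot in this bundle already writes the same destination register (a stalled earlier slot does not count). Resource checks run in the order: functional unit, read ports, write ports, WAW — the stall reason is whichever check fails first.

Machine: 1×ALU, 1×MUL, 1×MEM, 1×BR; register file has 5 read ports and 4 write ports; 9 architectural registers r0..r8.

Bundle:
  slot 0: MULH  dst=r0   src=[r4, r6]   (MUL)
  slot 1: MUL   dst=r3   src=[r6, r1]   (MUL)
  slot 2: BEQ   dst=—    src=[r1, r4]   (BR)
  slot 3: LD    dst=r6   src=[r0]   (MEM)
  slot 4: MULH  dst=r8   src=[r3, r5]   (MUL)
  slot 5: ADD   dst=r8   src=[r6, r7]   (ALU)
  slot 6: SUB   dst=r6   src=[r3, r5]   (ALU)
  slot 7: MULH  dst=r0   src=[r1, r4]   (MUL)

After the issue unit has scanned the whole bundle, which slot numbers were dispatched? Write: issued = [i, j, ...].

[0] MUL needs rd=2 wr=1: ok; after: ALU=1 MUL=0 MEM=1 BR=1, R=3, W=3
[1] MUL needs rd=2 wr=1: FU; after: ALU=1 MUL=0 MEM=1 BR=1, R=3, W=3
[2] BR needs rd=2 wr=0: ok; after: ALU=1 MUL=0 MEM=1 BR=0, R=1, W=3
[3] MEM needs rd=1 wr=1: ok; after: ALU=1 MUL=0 MEM=0 BR=0, R=0, W=2
[4] MUL needs rd=2 wr=1: FU; after: ALU=1 MUL=0 MEM=0 BR=0, R=0, W=2
[5] ALU needs rd=2 wr=1: RD_PORT; after: ALU=1 MUL=0 MEM=0 BR=0, R=0, W=2
[6] ALU needs rd=2 wr=1: RD_PORT; after: ALU=1 MUL=0 MEM=0 BR=0, R=0, W=2
[7] MUL needs rd=2 wr=1: FU; after: ALU=1 MUL=0 MEM=0 BR=0, R=0, W=2

issued = [0, 2, 3]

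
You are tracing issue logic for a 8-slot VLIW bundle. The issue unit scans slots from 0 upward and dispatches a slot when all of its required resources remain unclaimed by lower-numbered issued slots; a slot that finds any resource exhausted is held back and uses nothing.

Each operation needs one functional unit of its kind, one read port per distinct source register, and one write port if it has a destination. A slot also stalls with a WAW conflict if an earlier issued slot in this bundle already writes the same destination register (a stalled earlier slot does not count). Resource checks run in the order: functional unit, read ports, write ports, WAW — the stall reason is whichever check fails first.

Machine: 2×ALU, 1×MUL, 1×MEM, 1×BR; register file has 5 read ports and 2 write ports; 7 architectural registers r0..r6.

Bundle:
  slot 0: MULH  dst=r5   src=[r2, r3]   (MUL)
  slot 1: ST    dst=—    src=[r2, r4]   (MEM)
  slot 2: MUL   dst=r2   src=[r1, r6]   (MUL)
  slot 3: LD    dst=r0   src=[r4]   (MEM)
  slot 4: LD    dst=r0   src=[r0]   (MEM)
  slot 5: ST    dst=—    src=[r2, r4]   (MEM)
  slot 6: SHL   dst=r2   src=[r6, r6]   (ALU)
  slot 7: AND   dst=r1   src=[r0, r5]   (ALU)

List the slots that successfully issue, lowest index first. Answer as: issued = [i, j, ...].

issued = [0, 1, 6]

slot 0 (MUL): ISSUE — free A2,Mu0,Ld1,B1 rp3 wp1
slot 1 (MEM): ISSUE — free A2,Mu0,Ld0,B1 rp1 wp1
slot 2 (MUL): stall FU — free A2,Mu0,Ld0,B1 rp1 wp1
slot 3 (MEM): stall FU — free A2,Mu0,Ld0,B1 rp1 wp1
slot 4 (MEM): stall FU — free A2,Mu0,Ld0,B1 rp1 wp1
slot 5 (MEM): stall FU — free A2,Mu0,Ld0,B1 rp1 wp1
slot 6 (ALU): ISSUE — free A1,Mu0,Ld0,B1 rp0 wp0
slot 7 (ALU): stall RD_PORT — free A1,Mu0,Ld0,B1 rp0 wp0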